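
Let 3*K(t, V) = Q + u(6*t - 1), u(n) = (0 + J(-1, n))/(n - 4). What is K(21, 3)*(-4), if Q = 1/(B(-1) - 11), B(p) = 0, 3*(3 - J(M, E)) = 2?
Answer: 104/1089 ≈ 0.095500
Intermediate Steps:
J(M, E) = 7/3 (J(M, E) = 3 - ⅓*2 = 3 - ⅔ = 7/3)
u(n) = 7/(3*(-4 + n)) (u(n) = (0 + 7/3)/(n - 4) = 7/(3*(-4 + n)))
Q = -1/11 (Q = 1/(0 - 11) = 1/(-11) = -1/11 ≈ -0.090909)
K(t, V) = -1/33 + 7/(9*(-5 + 6*t)) (K(t, V) = (-1/11 + 7/(3*(-4 + (6*t - 1))))/3 = (-1/11 + 7/(3*(-4 + (-1 + 6*t))))/3 = (-1/11 + 7/(3*(-5 + 6*t)))/3 = -1/33 + 7/(9*(-5 + 6*t)))
K(21, 3)*(-4) = (2*(46 - 9*21)/(99*(-5 + 6*21)))*(-4) = (2*(46 - 189)/(99*(-5 + 126)))*(-4) = ((2/99)*(-143)/121)*(-4) = ((2/99)*(1/121)*(-143))*(-4) = -26/1089*(-4) = 104/1089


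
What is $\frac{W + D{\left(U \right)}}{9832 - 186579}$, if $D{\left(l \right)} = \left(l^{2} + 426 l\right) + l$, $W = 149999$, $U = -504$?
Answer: $- \frac{188807}{176747} \approx -1.0682$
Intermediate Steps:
$D{\left(l \right)} = l^{2} + 427 l$
$\frac{W + D{\left(U \right)}}{9832 - 186579} = \frac{149999 - 504 \left(427 - 504\right)}{9832 - 186579} = \frac{149999 - -38808}{-176747} = \left(149999 + 38808\right) \left(- \frac{1}{176747}\right) = 188807 \left(- \frac{1}{176747}\right) = - \frac{188807}{176747}$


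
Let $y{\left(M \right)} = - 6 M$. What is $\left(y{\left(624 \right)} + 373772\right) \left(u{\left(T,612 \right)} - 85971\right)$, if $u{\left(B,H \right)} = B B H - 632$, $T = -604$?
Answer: $82583140992092$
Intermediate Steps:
$u{\left(B,H \right)} = -632 + H B^{2}$ ($u{\left(B,H \right)} = B^{2} H - 632 = H B^{2} - 632 = -632 + H B^{2}$)
$\left(y{\left(624 \right)} + 373772\right) \left(u{\left(T,612 \right)} - 85971\right) = \left(\left(-6\right) 624 + 373772\right) \left(\left(-632 + 612 \left(-604\right)^{2}\right) - 85971\right) = \left(-3744 + 373772\right) \left(\left(-632 + 612 \cdot 364816\right) - 85971\right) = 370028 \left(\left(-632 + 223267392\right) - 85971\right) = 370028 \left(223266760 - 85971\right) = 370028 \cdot 223180789 = 82583140992092$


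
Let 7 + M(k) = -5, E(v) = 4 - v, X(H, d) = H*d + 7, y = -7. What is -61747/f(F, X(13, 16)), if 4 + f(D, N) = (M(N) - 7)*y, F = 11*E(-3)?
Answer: -61747/129 ≈ -478.66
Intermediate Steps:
X(H, d) = 7 + H*d
M(k) = -12 (M(k) = -7 - 5 = -12)
F = 77 (F = 11*(4 - 1*(-3)) = 11*(4 + 3) = 11*7 = 77)
f(D, N) = 129 (f(D, N) = -4 + (-12 - 7)*(-7) = -4 - 19*(-7) = -4 + 133 = 129)
-61747/f(F, X(13, 16)) = -61747/129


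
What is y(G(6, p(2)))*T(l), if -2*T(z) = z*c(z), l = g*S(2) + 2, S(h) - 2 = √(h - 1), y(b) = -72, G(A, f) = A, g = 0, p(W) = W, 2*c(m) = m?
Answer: 72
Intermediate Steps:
c(m) = m/2
S(h) = 2 + √(-1 + h) (S(h) = 2 + √(h - 1) = 2 + √(-1 + h))
l = 2 (l = 0*(2 + √(-1 + 2)) + 2 = 0*(2 + √1) + 2 = 0*(2 + 1) + 2 = 0*3 + 2 = 0 + 2 = 2)
T(z) = -z²/4 (T(z) = -z*z/2/2 = -z²/4)
y(G(6, p(2)))*T(l) = -(-18)*2² = -(-18)*4 = -72*(-1) = 72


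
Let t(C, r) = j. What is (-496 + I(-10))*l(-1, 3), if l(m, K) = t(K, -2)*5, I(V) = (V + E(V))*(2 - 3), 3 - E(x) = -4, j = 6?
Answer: -14790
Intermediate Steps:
t(C, r) = 6
E(x) = 7 (E(x) = 3 - 1*(-4) = 3 + 4 = 7)
I(V) = -7 - V (I(V) = (V + 7)*(2 - 3) = (7 + V)*(-1) = -7 - V)
l(m, K) = 30 (l(m, K) = 6*5 = 30)
(-496 + I(-10))*l(-1, 3) = (-496 + (-7 - 1*(-10)))*30 = (-496 + (-7 + 10))*30 = (-496 + 3)*30 = -493*30 = -14790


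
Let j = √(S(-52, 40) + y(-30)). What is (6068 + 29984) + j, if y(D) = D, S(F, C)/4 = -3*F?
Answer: 36052 + 3*√66 ≈ 36076.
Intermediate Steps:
S(F, C) = -12*F (S(F, C) = 4*(-3*F) = -12*F)
j = 3*√66 (j = √(-12*(-52) - 30) = √(624 - 30) = √594 = 3*√66 ≈ 24.372)
(6068 + 29984) + j = (6068 + 29984) + 3*√66 = 36052 + 3*√66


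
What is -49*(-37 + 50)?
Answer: -637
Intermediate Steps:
-49*(-37 + 50) = -49*13 = -637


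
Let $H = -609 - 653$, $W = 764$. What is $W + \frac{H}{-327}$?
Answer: $\frac{251090}{327} \approx 767.86$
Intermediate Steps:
$H = -1262$
$W + \frac{H}{-327} = 764 + \frac{1}{-327} \left(-1262\right) = 764 - - \frac{1262}{327} = 764 + \frac{1262}{327} = \frac{251090}{327}$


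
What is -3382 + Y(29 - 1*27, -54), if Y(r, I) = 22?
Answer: -3360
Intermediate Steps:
-3382 + Y(29 - 1*27, -54) = -3382 + 22 = -3360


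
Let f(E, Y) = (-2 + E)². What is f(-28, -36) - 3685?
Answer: -2785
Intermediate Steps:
f(-28, -36) - 3685 = (-2 - 28)² - 3685 = (-30)² - 3685 = 900 - 3685 = -2785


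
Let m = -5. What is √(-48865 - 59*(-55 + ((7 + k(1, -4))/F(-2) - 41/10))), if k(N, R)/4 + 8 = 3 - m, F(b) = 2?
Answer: I*√1139615/5 ≈ 213.51*I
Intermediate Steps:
k(N, R) = 0 (k(N, R) = -32 + 4*(3 - 1*(-5)) = -32 + 4*(3 + 5) = -32 + 4*8 = -32 + 32 = 0)
√(-48865 - 59*(-55 + ((7 + k(1, -4))/F(-2) - 41/10))) = √(-48865 - 59*(-55 + ((7 + 0)/2 - 41/10))) = √(-48865 - 59*(-55 + (7*(½) - 41*⅒))) = √(-48865 - 59*(-55 + (7/2 - 41/10))) = √(-48865 - 59*(-55 - ⅗)) = √(-48865 - 59*(-278/5)) = √(-48865 + 16402/5) = √(-227923/5) = I*√1139615/5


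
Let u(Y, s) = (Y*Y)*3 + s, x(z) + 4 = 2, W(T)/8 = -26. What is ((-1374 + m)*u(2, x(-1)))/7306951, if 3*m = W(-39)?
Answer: -43300/21920853 ≈ -0.0019753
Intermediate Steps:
W(T) = -208 (W(T) = 8*(-26) = -208)
x(z) = -2 (x(z) = -4 + 2 = -2)
u(Y, s) = s + 3*Y**2 (u(Y, s) = Y**2*3 + s = 3*Y**2 + s = s + 3*Y**2)
m = -208/3 (m = (1/3)*(-208) = -208/3 ≈ -69.333)
((-1374 + m)*u(2, x(-1)))/7306951 = ((-1374 - 208/3)*(-2 + 3*2**2))/7306951 = -4330*(-2 + 3*4)/3*(1/7306951) = -4330*(-2 + 12)/3*(1/7306951) = -4330/3*10*(1/7306951) = -43300/3*1/7306951 = -43300/21920853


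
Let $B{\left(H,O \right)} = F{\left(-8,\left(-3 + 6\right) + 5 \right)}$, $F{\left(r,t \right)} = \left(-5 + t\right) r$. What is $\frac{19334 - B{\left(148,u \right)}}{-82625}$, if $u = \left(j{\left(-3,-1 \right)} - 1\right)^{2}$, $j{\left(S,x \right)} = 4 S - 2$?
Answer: $- \frac{19358}{82625} \approx -0.23429$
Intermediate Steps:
$j{\left(S,x \right)} = -2 + 4 S$
$F{\left(r,t \right)} = r \left(-5 + t\right)$
$u = 225$ ($u = \left(\left(-2 + 4 \left(-3\right)\right) - 1\right)^{2} = \left(\left(-2 - 12\right) - 1\right)^{2} = \left(-14 - 1\right)^{2} = \left(-15\right)^{2} = 225$)
$B{\left(H,O \right)} = -24$ ($B{\left(H,O \right)} = - 8 \left(-5 + \left(\left(-3 + 6\right) + 5\right)\right) = - 8 \left(-5 + \left(3 + 5\right)\right) = - 8 \left(-5 + 8\right) = \left(-8\right) 3 = -24$)
$\frac{19334 - B{\left(148,u \right)}}{-82625} = \frac{19334 - -24}{-82625} = \left(19334 + 24\right) \left(- \frac{1}{82625}\right) = 19358 \left(- \frac{1}{82625}\right) = - \frac{19358}{82625}$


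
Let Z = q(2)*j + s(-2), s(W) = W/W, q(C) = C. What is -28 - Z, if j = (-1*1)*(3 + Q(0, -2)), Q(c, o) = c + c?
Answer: -23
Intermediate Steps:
s(W) = 1
Q(c, o) = 2*c
j = -3 (j = (-1*1)*(3 + 2*0) = -(3 + 0) = -1*3 = -3)
Z = -5 (Z = 2*(-3) + 1 = -6 + 1 = -5)
-28 - Z = -28 - 1*(-5) = -28 + 5 = -23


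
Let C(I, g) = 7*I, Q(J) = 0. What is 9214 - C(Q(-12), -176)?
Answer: 9214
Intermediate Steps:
9214 - C(Q(-12), -176) = 9214 - 7*0 = 9214 - 1*0 = 9214 + 0 = 9214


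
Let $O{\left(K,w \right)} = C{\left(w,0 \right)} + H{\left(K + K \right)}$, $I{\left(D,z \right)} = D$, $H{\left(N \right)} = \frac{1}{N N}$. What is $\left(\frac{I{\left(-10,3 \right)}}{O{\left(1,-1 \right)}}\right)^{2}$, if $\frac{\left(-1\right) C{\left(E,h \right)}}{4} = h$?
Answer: $1600$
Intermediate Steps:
$H{\left(N \right)} = \frac{1}{N^{2}}$
$C{\left(E,h \right)} = - 4 h$
$O{\left(K,w \right)} = \frac{1}{4 K^{2}}$ ($O{\left(K,w \right)} = \left(-4\right) 0 + \frac{1}{\left(K + K\right)^{2}} = 0 + \frac{1}{4 K^{2}} = \frac{1}{4 K^{2}}$)
$\left(\frac{I{\left(-10,3 \right)}}{O{\left(1,-1 \right)}}\right)^{2} = \left(- \frac{10}{\frac{1}{4} \cdot 1^{-2}}\right)^{2} = \left(- \frac{10}{\frac{1}{4} \cdot 1}\right)^{2} = \left(- 10 \frac{1}{\frac{1}{4}}\right)^{2} = \left(\left(-10\right) 4\right)^{2} = \left(-40\right)^{2} = 1600$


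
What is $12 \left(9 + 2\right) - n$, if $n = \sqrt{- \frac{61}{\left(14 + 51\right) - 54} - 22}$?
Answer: $132 - \frac{i \sqrt{3333}}{11} \approx 132.0 - 5.2484 i$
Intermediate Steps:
$n = \frac{i \sqrt{3333}}{11}$ ($n = \sqrt{- \frac{61}{65 - 54} - 22} = \sqrt{- \frac{61}{11} - 22} = \sqrt{- \frac{303}{11}} = \frac{i \sqrt{3333}}{11} \approx 5.2484 i$)
$12 \left(9 + 2\right) - n = 12 \left(9 + 2\right) - \frac{i \sqrt{3333}}{11} = 12 \cdot 11 - \frac{i \sqrt{3333}}{11} = 132 - \frac{i \sqrt{3333}}{11}$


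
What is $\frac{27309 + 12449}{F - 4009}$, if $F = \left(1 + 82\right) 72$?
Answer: $\frac{39758}{1967} \approx 20.212$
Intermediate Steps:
$F = 5976$ ($F = 83 \cdot 72 = 5976$)
$\frac{27309 + 12449}{F - 4009} = \frac{27309 + 12449}{5976 - 4009} = \frac{39758}{1967}$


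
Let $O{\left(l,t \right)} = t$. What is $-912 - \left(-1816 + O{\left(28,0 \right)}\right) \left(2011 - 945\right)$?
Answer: $1934944$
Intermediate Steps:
$-912 - \left(-1816 + O{\left(28,0 \right)}\right) \left(2011 - 945\right) = -912 - \left(-1816 + 0\right) \left(2011 - 945\right) = -912 - \left(-1816\right) 1066 = -912 - -1935856 = -912 + 1935856 = 1934944$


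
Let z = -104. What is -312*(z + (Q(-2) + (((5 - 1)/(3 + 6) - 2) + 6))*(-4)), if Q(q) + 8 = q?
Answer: 76544/3 ≈ 25515.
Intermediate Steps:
Q(q) = -8 + q
-312*(z + (Q(-2) + (((5 - 1)/(3 + 6) - 2) + 6))*(-4)) = -312*(-104 + ((-8 - 2) + (((5 - 1)/(3 + 6) - 2) + 6))*(-4)) = -312*(-104 + (-10 + ((4/9 - 2) + 6))*(-4)) = -312*(-104 + (-10 + (-14/9 + 6))*(-4)) = -312*(-104 + (-10 + 40/9)*(-4)) = -312*(-104 - 50/9*(-4)) = -312*(-104 + 200/9) = -312*(-736/9) = 76544/3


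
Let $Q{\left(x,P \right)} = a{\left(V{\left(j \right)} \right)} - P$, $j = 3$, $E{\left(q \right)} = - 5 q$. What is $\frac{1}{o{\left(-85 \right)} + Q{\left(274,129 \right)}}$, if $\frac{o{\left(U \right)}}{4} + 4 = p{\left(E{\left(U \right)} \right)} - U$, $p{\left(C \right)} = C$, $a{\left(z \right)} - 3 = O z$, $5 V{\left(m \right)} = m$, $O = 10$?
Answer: $\frac{1}{1904} \approx 0.00052521$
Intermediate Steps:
$V{\left(m \right)} = \frac{m}{5}$
$a{\left(z \right)} = 3 + 10 z$
$Q{\left(x,P \right)} = 9 - P$ ($Q{\left(x,P \right)} = \left(3 + 10 \cdot \frac{1}{5} \cdot 3\right) - P = \left(3 + 10 \cdot \frac{3}{5}\right) - P = \left(3 + 6\right) - P = 9 - P$)
$o{\left(U \right)} = -16 - 24 U$ ($o{\left(U \right)} = -16 + 4 \left(- 5 U - U\right) = -16 + 4 \left(- 6 U\right) = -16 - 24 U$)
$\frac{1}{o{\left(-85 \right)} + Q{\left(274,129 \right)}} = \frac{1}{\left(-16 - -2040\right) + \left(9 - 129\right)} = \frac{1}{\left(-16 + 2040\right) + \left(9 - 129\right)} = \frac{1}{2024 - 120} = \frac{1}{1904}$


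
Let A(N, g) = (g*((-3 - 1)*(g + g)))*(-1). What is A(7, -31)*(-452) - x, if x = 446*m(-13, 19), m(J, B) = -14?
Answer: -3468732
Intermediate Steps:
A(N, g) = 8*g² (A(N, g) = (g*(-8*g))*(-1) = -8*g²*(-1) = 8*g²)
x = -6244 (x = 446*(-14) = -6244)
A(7, -31)*(-452) - x = (8*(-31)²)*(-452) - 1*(-6244) = (8*961)*(-452) + 6244 = 7688*(-452) + 6244 = -3474976 + 6244 = -3468732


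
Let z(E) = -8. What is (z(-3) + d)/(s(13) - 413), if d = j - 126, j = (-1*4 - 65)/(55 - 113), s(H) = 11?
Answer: 7703/23316 ≈ 0.33037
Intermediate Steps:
j = 69/58 (j = (-4 - 65)/(-58) = -69*(-1/58) = 69/58 ≈ 1.1897)
d = -7239/58 (d = 69/58 - 126 = -7239/58 ≈ -124.81)
(z(-3) + d)/(s(13) - 413) = (-8 - 7239/58)/(11 - 413) = -7703/58/(-402) = -7703/58*(-1/402) = 7703/23316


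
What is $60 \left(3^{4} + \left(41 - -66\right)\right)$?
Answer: $11280$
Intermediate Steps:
$60 \left(3^{4} + \left(41 - -66\right)\right) = 60 \left(81 + \left(41 + 66\right)\right) = 60 \left(81 + 107\right) = 60 \cdot 188 = 11280$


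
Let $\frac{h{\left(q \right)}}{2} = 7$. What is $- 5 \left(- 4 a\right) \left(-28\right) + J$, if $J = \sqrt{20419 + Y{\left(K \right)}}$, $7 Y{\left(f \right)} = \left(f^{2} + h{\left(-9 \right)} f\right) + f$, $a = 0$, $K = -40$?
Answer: $\frac{\sqrt{1007531}}{7} \approx 143.39$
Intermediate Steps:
$h{\left(q \right)} = 14$ ($h{\left(q \right)} = 2 \cdot 7 = 14$)
$Y{\left(f \right)} = \frac{f^{2}}{7} + \frac{15 f}{7}$ ($Y{\left(f \right)} = \frac{\left(f^{2} + 14 f\right) + f}{7} = \frac{f^{2} + 15 f}{7} = \frac{f^{2}}{7} + \frac{15 f}{7}$)
$J = \frac{\sqrt{1007531}}{7}$ ($J = \sqrt{20419 + \frac{1}{7} \left(-40\right) \left(15 - 40\right)} = \sqrt{20419 + \frac{1}{7} \left(-40\right) \left(-25\right)} = \sqrt{20419 + \frac{1000}{7}} = \sqrt{\frac{143933}{7}} = \frac{\sqrt{1007531}}{7} \approx 143.39$)
$- 5 \left(- 4 a\right) \left(-28\right) + J = - 5 \left(\left(-4\right) 0\right) \left(-28\right) + \frac{\sqrt{1007531}}{7} = \left(-5\right) 0 \left(-28\right) + \frac{\sqrt{1007531}}{7} = 0 \left(-28\right) + \frac{\sqrt{1007531}}{7} = 0 + \frac{\sqrt{1007531}}{7} = \frac{\sqrt{1007531}}{7}$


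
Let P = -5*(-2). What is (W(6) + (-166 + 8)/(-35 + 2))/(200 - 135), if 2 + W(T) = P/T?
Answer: 49/715 ≈ 0.068532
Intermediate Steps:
P = 10
W(T) = -2 + 10/T
(W(6) + (-166 + 8)/(-35 + 2))/(200 - 135) = ((-2 + 10/6) + (-166 + 8)/(-35 + 2))/(200 - 135) = ((-2 + 10*(1/6)) - 158/(-33))/65 = ((-2 + 5/3) - 158*(-1/33))*(1/65) = (-1/3 + 158/33)*(1/65) = (49/11)*(1/65) = 49/715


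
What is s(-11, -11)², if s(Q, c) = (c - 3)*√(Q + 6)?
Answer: -980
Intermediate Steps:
s(Q, c) = √(6 + Q)*(-3 + c) (s(Q, c) = (-3 + c)*√(6 + Q) = √(6 + Q)*(-3 + c))
s(-11, -11)² = (√(6 - 11)*(-3 - 11))² = (√(-5)*(-14))² = ((I*√5)*(-14))² = (-14*I*√5)² = -980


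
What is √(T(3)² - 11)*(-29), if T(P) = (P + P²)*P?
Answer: -29*√1285 ≈ -1039.6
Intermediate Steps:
T(P) = P*(P + P²)
√(T(3)² - 11)*(-29) = √((3²*(1 + 3))² - 11)*(-29) = √((9*4)² - 11)*(-29) = √(36² - 11)*(-29) = √(1296 - 11)*(-29) = √1285*(-29) = -29*√1285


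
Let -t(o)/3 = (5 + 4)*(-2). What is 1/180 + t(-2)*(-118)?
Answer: -1146959/180 ≈ -6372.0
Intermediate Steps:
t(o) = 54 (t(o) = -3*(5 + 4)*(-2) = -27*(-2) = -3*(-18) = 54)
1/180 + t(-2)*(-118) = 1/180 + 54*(-118) = 1/180 - 6372 = -1146959/180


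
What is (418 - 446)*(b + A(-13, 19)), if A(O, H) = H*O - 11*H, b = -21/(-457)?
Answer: 5834388/457 ≈ 12767.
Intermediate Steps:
b = 21/457 (b = -21*(-1/457) = 21/457 ≈ 0.045952)
A(O, H) = -11*H + H*O
(418 - 446)*(b + A(-13, 19)) = (418 - 446)*(21/457 + 19*(-11 - 13)) = -28*(21/457 + 19*(-24)) = -28*(21/457 - 456) = -28*(-208371/457) = 5834388/457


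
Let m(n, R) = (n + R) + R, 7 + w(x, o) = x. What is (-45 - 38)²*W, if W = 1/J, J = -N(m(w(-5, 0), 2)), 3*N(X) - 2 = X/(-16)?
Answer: -41334/5 ≈ -8266.8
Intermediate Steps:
w(x, o) = -7 + x
m(n, R) = n + 2*R (m(n, R) = (R + n) + R = n + 2*R)
N(X) = ⅔ - X/48 (N(X) = ⅔ + (X/(-16))/3 = ⅔ + (X*(-1/16))/3 = ⅔ + (-X/16)/3 = ⅔ - X/48)
J = -⅚ (J = -(⅔ - ((-7 - 5) + 2*2)/48) = -(⅔ - (-12 + 4)/48) = -(⅔ - 1/48*(-8)) = -(⅔ + ⅙) = -1*⅚ = -⅚ ≈ -0.83333)
W = -6/5 (W = 1/(-⅚) = -6/5 ≈ -1.2000)
(-45 - 38)²*W = (-45 - 38)²*(-6/5) = (-83)²*(-6/5) = 6889*(-6/5) = -41334/5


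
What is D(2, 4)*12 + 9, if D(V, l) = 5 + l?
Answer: 117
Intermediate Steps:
D(2, 4)*12 + 9 = (5 + 4)*12 + 9 = 9*12 + 9 = 108 + 9 = 117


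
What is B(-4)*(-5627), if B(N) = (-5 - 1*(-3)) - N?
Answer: -11254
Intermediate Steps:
B(N) = -2 - N (B(N) = (-5 + 3) - N = -2 - N)
B(-4)*(-5627) = (-2 - 1*(-4))*(-5627) = (-2 + 4)*(-5627) = 2*(-5627) = -11254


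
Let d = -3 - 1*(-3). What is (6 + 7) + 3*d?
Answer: 13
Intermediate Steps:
d = 0 (d = -3 + 3 = 0)
(6 + 7) + 3*d = (6 + 7) + 3*0 = 13 + 0 = 13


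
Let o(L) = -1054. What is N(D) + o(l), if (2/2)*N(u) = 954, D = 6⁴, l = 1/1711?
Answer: -100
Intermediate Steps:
l = 1/1711 ≈ 0.00058445
D = 1296
N(u) = 954
N(D) + o(l) = 954 - 1054 = -100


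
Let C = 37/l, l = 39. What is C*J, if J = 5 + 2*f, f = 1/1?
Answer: 259/39 ≈ 6.6410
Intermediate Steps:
f = 1
J = 7 (J = 5 + 2*1 = 5 + 2 = 7)
C = 37/39 ≈ 0.94872
C*J = (37/39)*7 = 259/39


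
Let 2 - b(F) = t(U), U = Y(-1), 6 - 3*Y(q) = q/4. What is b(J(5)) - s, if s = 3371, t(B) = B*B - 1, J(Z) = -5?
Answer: -485617/144 ≈ -3372.3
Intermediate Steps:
Y(q) = 2 - q/12 (Y(q) = 2 - q/(3*4) = 2 - q/12)
U = 25/12 (U = 2 - 1/12*(-1) = 2 + 1/12 = 25/12 ≈ 2.0833)
t(B) = -1 + B**2 (t(B) = B**2 - 1 = -1 + B**2)
b(F) = -193/144 (b(F) = 2 - (-1 + (25/12)**2) = 2 - (-1 + 625/144) = 2 - 1*481/144 = 2 - 481/144 = -193/144)
b(J(5)) - s = -193/144 - 1*3371 = -193/144 - 3371 = -485617/144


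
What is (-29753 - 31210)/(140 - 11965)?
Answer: 60963/11825 ≈ 5.1554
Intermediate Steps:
(-29753 - 31210)/(140 - 11965) = -60963/(-11825) = -60963*(-1/11825) = 60963/11825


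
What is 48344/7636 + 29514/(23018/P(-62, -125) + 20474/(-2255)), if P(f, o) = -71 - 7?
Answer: -4631701083404/51068195429 ≈ -90.696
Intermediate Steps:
P(f, o) = -78
48344/7636 + 29514/(23018/P(-62, -125) + 20474/(-2255)) = 48344/7636 + 29514/(23018/(-78) + 20474/(-2255)) = 48344*(1/7636) + 29514/(23018*(-1/78) + 20474*(-1/2255)) = 12086/1909 + 29514/(-11509/39 - 20474/2255) = 12086/1909 + 29514/(-26751281/87945) = 12086/1909 + 29514*(-87945/26751281) = 12086/1909 - 2595608730/26751281 = -4631701083404/51068195429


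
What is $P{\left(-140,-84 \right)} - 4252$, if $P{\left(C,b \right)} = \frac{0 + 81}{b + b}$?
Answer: $- \frac{238139}{56} \approx -4252.5$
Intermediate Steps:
$P{\left(C,b \right)} = \frac{81}{2 b}$
$P{\left(-140,-84 \right)} - 4252 = \frac{81}{2 \left(-84\right)} - 4252 = \frac{81}{2} \left(- \frac{1}{84}\right) - 4252 = - \frac{27}{56} - 4252 = - \frac{238139}{56}$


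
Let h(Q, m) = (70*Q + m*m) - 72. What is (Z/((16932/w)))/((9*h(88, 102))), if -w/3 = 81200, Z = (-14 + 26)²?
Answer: -11600/831079 ≈ -0.013958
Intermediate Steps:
Z = 144 (Z = 12² = 144)
w = -243600 (w = -3*81200 = -243600)
h(Q, m) = -72 + m² + 70*Q (h(Q, m) = (70*Q + m²) - 72 = (m² + 70*Q) - 72 = -72 + m² + 70*Q)
(Z/((16932/w)))/((9*h(88, 102))) = (144/((16932/(-243600))))/((9*(-72 + 102² + 70*88))) = (144/((16932*(-1/243600))))/((9*(-72 + 10404 + 6160))) = (144/(-1411/20300))/((9*16492)) = (144*(-20300/1411))/148428 = -2923200/1411*1/148428 = -11600/831079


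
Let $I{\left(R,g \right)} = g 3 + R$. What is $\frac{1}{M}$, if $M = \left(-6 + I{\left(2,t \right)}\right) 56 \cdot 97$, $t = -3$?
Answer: $- \frac{1}{70616} \approx -1.4161 \cdot 10^{-5}$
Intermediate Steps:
$I{\left(R,g \right)} = R + 3 g$ ($I{\left(R,g \right)} = 3 g + R = R + 3 g$)
$M = -70616$ ($M = \left(-6 + \left(2 + 3 \left(-3\right)\right)\right) 56 \cdot 97 = \left(-6 + \left(2 - 9\right)\right) 56 \cdot 97 = \left(-6 - 7\right) 56 \cdot 97 = \left(-13\right) 56 \cdot 97 = \left(-728\right) 97 = -70616$)
$\frac{1}{M} = \frac{1}{-70616} = - \frac{1}{70616}$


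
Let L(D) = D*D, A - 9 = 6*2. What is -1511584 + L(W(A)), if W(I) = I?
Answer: -1511143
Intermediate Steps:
A = 21 (A = 9 + 6*2 = 9 + 12 = 21)
L(D) = D²
-1511584 + L(W(A)) = -1511584 + 21² = -1511584 + 441 = -1511143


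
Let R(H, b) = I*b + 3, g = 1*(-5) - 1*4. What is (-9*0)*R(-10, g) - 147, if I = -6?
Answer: -147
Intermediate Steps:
g = -9 (g = -5 - 4 = -9)
R(H, b) = 3 - 6*b (R(H, b) = -6*b + 3 = 3 - 6*b)
(-9*0)*R(-10, g) - 147 = (-9*0)*(3 - 6*(-9)) - 147 = 0*(3 + 54) - 147 = 0*57 - 147 = 0 - 147 = -147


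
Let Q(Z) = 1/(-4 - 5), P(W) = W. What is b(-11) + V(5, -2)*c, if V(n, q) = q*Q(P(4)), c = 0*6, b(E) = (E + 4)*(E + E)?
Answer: 154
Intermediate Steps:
b(E) = 2*E*(4 + E) (b(E) = (4 + E)*(2*E) = 2*E*(4 + E))
c = 0
Q(Z) = -⅑ (Q(Z) = 1/(-9) = -⅑)
V(n, q) = -q/9 (V(n, q) = q*(-⅑) = -q/9)
b(-11) + V(5, -2)*c = 2*(-11)*(4 - 11) - ⅑*(-2)*0 = 2*(-11)*(-7) + (2/9)*0 = 154 + 0 = 154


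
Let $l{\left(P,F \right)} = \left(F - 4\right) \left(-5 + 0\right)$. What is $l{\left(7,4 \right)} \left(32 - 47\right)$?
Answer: $0$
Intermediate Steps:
$l{\left(P,F \right)} = 20 - 5 F$ ($l{\left(P,F \right)} = \left(-4 + F\right) \left(-5\right) = 20 - 5 F$)
$l{\left(7,4 \right)} \left(32 - 47\right) = \left(20 - 20\right) \left(32 - 47\right) = \left(20 - 20\right) \left(-15\right) = 0 \left(-15\right) = 0$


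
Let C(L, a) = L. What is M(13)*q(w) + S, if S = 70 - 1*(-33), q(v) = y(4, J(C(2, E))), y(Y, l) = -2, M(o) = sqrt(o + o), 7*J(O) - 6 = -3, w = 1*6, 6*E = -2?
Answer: 103 - 2*sqrt(26) ≈ 92.802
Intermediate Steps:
E = -1/3 (E = (1/6)*(-2) = -1/3 ≈ -0.33333)
w = 6
J(O) = 3/7 (J(O) = 6/7 + (1/7)*(-3) = 6/7 - 3/7 = 3/7)
M(o) = sqrt(2)*sqrt(o) (M(o) = sqrt(2*o) = sqrt(2)*sqrt(o))
q(v) = -2
S = 103 (S = 70 + 33 = 103)
M(13)*q(w) + S = (sqrt(2)*sqrt(13))*(-2) + 103 = sqrt(26)*(-2) + 103 = -2*sqrt(26) + 103 = 103 - 2*sqrt(26)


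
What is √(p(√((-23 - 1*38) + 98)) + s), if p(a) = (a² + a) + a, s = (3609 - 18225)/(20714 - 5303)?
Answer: √(951356989 + 52777538*√37)/5137 ≈ 6.9439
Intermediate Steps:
s = -4872/5137 (s = -14616/15411 = -14616*1/15411 = -4872/5137 ≈ -0.94841)
p(a) = a² + 2*a (p(a) = (a + a²) + a = a² + 2*a)
√(p(√((-23 - 1*38) + 98)) + s) = √(√((-23 - 1*38) + 98)*(2 + √((-23 - 1*38) + 98)) - 4872/5137) = √(√((-23 - 38) + 98)*(2 + √((-23 - 38) + 98)) - 4872/5137) = √(√(-61 + 98)*(2 + √(-61 + 98)) - 4872/5137) = √(√37*(2 + √37) - 4872/5137) = √(-4872/5137 + √37*(2 + √37))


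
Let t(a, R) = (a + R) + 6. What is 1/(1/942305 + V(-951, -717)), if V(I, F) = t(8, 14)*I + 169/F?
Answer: -675632685/17990906385008 ≈ -3.7554e-5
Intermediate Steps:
t(a, R) = 6 + R + a (t(a, R) = (R + a) + 6 = 6 + R + a)
V(I, F) = 28*I + 169/F (V(I, F) = (6 + 14 + 8)*I + 169/F = 28*I + 169/F)
1/(1/942305 + V(-951, -717)) = 1/(1/942305 + (28*(-951) + 169/(-717))) = 1/(1/942305 + (-26628 + 169*(-1/717))) = 1/(1/942305 + (-26628 - 169/717)) = 1/(1/942305 - 19092445/717) = 1/(-17990906385008/675632685) = -675632685/17990906385008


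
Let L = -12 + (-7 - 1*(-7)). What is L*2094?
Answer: -25128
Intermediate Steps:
L = -12 (L = -12 + (-7 + 7) = -12 + 0 = -12)
L*2094 = -12*2094 = -25128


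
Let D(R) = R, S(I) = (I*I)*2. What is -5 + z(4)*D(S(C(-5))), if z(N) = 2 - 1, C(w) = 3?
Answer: 13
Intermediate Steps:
S(I) = 2*I² (S(I) = I²*2 = 2*I²)
z(N) = 1
-5 + z(4)*D(S(C(-5))) = -5 + 1*(2*3²) = -5 + 1*(2*9) = -5 + 1*18 = -5 + 18 = 13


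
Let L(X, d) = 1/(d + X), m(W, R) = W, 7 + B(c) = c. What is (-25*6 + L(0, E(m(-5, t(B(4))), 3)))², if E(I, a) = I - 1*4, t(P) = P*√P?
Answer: 1825201/81 ≈ 22533.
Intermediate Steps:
B(c) = -7 + c
t(P) = P^(3/2)
E(I, a) = -4 + I (E(I, a) = I - 4 = -4 + I)
L(X, d) = 1/(X + d)
(-25*6 + L(0, E(m(-5, t(B(4))), 3)))² = (-25*6 + 1/(0 + (-4 - 5)))² = (-150 + 1/(0 - 9))² = (-150 + 1/(-9))² = (-150 - ⅑)² = (-1351/9)² = 1825201/81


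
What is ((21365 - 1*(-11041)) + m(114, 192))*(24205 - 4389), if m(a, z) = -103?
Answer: 640116248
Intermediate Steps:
((21365 - 1*(-11041)) + m(114, 192))*(24205 - 4389) = ((21365 - 1*(-11041)) - 103)*(24205 - 4389) = ((21365 + 11041) - 103)*19816 = (32406 - 103)*19816 = 32303*19816 = 640116248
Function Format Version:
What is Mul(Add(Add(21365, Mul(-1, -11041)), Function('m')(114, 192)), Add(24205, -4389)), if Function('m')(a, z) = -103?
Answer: 640116248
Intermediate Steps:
Mul(Add(Add(21365, Mul(-1, -11041)), Function('m')(114, 192)), Add(24205, -4389)) = Mul(Add(Add(21365, Mul(-1, -11041)), -103), Add(24205, -4389)) = Mul(Add(Add(21365, 11041), -103), 19816) = Mul(Add(32406, -103), 19816) = Mul(32303, 19816) = 640116248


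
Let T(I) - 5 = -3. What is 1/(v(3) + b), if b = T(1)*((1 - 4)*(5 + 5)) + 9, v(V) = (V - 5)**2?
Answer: -1/47 ≈ -0.021277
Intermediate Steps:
T(I) = 2 (T(I) = 5 - 3 = 2)
v(V) = (-5 + V)**2
b = -51 (b = 2*((1 - 4)*(5 + 5)) + 9 = 2*(-3*10) + 9 = 2*(-30) + 9 = -60 + 9 = -51)
1/(v(3) + b) = 1/((-5 + 3)**2 - 51) = 1/((-2)**2 - 51) = 1/(4 - 51) = 1/(-47) = -1/47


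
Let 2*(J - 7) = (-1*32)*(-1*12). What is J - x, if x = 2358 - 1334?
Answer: -825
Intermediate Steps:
J = 199 (J = 7 + ((-1*32)*(-1*12))/2 = 7 + (-32*(-12))/2 = 7 + (½)*384 = 7 + 192 = 199)
x = 1024
J - x = 199 - 1*1024 = 199 - 1024 = -825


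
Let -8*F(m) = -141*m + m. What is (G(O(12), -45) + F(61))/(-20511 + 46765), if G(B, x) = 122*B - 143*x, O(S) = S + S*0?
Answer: 17933/52508 ≈ 0.34153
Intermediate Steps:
O(S) = S (O(S) = S + 0 = S)
F(m) = 35*m/2 (F(m) = -(-141*m + m)/8 = -(-35)*m/2 = 35*m/2)
G(B, x) = -143*x + 122*B
(G(O(12), -45) + F(61))/(-20511 + 46765) = ((-143*(-45) + 122*12) + (35/2)*61)/(-20511 + 46765) = ((6435 + 1464) + 2135/2)/26254 = (7899 + 2135/2)*(1/26254) = (17933/2)*(1/26254) = 17933/52508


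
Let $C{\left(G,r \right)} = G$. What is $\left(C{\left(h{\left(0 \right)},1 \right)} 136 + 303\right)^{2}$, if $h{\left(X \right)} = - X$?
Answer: $91809$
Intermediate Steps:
$\left(C{\left(h{\left(0 \right)},1 \right)} 136 + 303\right)^{2} = \left(\left(-1\right) 0 \cdot 136 + 303\right)^{2} = \left(0 \cdot 136 + 303\right)^{2} = \left(0 + 303\right)^{2} = 303^{2} = 91809$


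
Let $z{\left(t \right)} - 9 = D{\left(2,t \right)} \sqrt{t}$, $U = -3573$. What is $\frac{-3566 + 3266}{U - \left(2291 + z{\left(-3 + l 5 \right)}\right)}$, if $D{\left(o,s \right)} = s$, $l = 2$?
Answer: $\frac{41950}{821233} - \frac{50 \sqrt{7}}{821233} \approx 0.050921$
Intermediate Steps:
$z{\left(t \right)} = 9 + t^{\frac{3}{2}}$ ($z{\left(t \right)} = 9 + t \sqrt{t} = 9 + t^{\frac{3}{2}}$)
$\frac{-3566 + 3266}{U - \left(2291 + z{\left(-3 + l 5 \right)}\right)} = \frac{-3566 + 3266}{-3573 - \left(2300 + \left(-3 + 2 \cdot 5\right)^{\frac{3}{2}}\right)} = - \frac{300}{-3573 - \left(2300 + \left(-3 + 10\right)^{\frac{3}{2}}\right)} = - \frac{300}{-3573 - \left(2300 + 7^{\frac{3}{2}}\right)} = - \frac{300}{-3573 - \left(2300 + 7 \sqrt{7}\right)} = - \frac{300}{-5873 - 7 \sqrt{7}}$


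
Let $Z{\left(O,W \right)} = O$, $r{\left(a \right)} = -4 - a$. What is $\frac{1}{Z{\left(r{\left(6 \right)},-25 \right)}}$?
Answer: $- \frac{1}{10} \approx -0.1$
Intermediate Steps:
$\frac{1}{Z{\left(r{\left(6 \right)},-25 \right)}} = \frac{1}{-4 - 6} = \frac{1}{-10} = - \frac{1}{10}$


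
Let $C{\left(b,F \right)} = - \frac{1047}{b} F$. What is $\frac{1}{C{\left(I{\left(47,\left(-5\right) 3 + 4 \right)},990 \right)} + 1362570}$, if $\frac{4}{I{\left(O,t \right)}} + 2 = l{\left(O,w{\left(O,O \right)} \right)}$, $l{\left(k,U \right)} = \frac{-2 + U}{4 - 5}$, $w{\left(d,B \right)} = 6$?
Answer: $\frac{1}{2917365} \approx 3.4277 \cdot 10^{-7}$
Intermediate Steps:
$l{\left(k,U \right)} = 2 - U$ ($l{\left(k,U \right)} = \frac{-2 + U}{-1} = \left(-2 + U\right) \left(-1\right) = 2 - U$)
$I{\left(O,t \right)} = - \frac{2}{3}$ ($I{\left(O,t \right)} = \frac{4}{-2 + \left(2 - 6\right)} = \frac{4}{-2 - 4} = \frac{4}{-6} = 4 \left(- \frac{1}{6}\right) = - \frac{2}{3}$)
$C{\left(b,F \right)} = - \frac{1047 F}{b}$
$\frac{1}{C{\left(I{\left(47,\left(-5\right) 3 + 4 \right)},990 \right)} + 1362570} = \frac{1}{\left(-1047\right) 990 \frac{1}{- \frac{2}{3}} + 1362570} = \frac{1}{\left(-1047\right) 990 \left(- \frac{3}{2}\right) + 1362570} = \frac{1}{1554795 + 1362570} = \frac{1}{2917365}$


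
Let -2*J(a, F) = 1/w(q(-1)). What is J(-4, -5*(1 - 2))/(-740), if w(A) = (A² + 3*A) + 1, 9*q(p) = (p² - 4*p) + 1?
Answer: 9/45880 ≈ 0.00019616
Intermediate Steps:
q(p) = ⅑ - 4*p/9 + p²/9 (q(p) = ((p² - 4*p) + 1)/9 = (1 + p² - 4*p)/9 = ⅑ - 4*p/9 + p²/9)
w(A) = 1 + A² + 3*A
J(a, F) = -9/62 (J(a, F) = -1/(2*(1 + (⅑ - 4/9*(-1) + (⅑)*(-1)²)² + 3*(⅑ - 4/9*(-1) + (⅑)*(-1)²))) = -1/(2*(1 + (⅑ + 4/9 + (⅑)*1)² + 3*(⅑ + 4/9 + (⅑)*1))) = -1/(2*(1 + (⅑ + 4/9 + ⅑)² + 3*(⅑ + 4/9 + ⅑))) = -1/(2*(1 + (⅔)² + 3*(⅔))) = -1/(2*(1 + 4/9 + 2)) = -1/(2*31/9) = -½*9/31 = -9/62)
J(-4, -5*(1 - 2))/(-740) = -9/62/(-740) = -9/62*(-1/740) = 9/45880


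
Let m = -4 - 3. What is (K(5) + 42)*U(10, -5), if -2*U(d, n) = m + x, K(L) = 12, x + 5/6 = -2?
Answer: 531/2 ≈ 265.50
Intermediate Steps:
x = -17/6 (x = -⅚ - 2 = -17/6 ≈ -2.8333)
m = -7
U(d, n) = 59/12 (U(d, n) = -(-7 - 17/6)/2 = -½*(-59/6) = 59/12)
(K(5) + 42)*U(10, -5) = (12 + 42)*(59/12) = 54*(59/12) = 531/2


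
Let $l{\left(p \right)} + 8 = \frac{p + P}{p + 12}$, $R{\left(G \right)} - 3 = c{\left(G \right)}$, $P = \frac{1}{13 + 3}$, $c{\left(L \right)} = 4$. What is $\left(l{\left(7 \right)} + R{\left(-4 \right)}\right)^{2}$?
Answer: $\frac{36481}{92416} \approx 0.39475$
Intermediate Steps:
$P = \frac{1}{16} \approx 0.0625$
$R{\left(G \right)} = 7$ ($R{\left(G \right)} = 3 + 4 = 7$)
$l{\left(p \right)} = -8 + \frac{\frac{1}{16} + p}{12 + p}$ ($l{\left(p \right)} = -8 + \frac{p + \frac{1}{16}}{p + 12} = -8 + \frac{\frac{1}{16} + p}{12 + p}$)
$\left(l{\left(7 \right)} + R{\left(-4 \right)}\right)^{2} = \left(\frac{-1535 - 784}{16 \left(12 + 7\right)} + 7\right)^{2} = \left(\frac{-1535 - 784}{16 \cdot 19} + 7\right)^{2} = \left(\frac{1}{16} \cdot \frac{1}{19} \left(-2319\right) + 7\right)^{2} = \left(- \frac{2319}{304} + 7\right)^{2} = \left(- \frac{191}{304}\right)^{2} = \frac{36481}{92416}$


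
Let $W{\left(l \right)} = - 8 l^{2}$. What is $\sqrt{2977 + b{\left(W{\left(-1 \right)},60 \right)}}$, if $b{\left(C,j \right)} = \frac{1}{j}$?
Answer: $\frac{\sqrt{2679315}}{30} \approx 54.562$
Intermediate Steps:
$\sqrt{2977 + b{\left(W{\left(-1 \right)},60 \right)}} = \sqrt{2977 + \frac{1}{60}} = \sqrt{\frac{178621}{60}} = \frac{\sqrt{2679315}}{30}$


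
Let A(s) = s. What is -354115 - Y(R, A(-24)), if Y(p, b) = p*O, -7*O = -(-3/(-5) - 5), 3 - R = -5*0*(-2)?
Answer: -12393959/35 ≈ -3.5411e+5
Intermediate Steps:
R = 3 (R = 3 - (-5*0)*(-2) = 3 - 0*(-2) = 3 - 1*0 = 3 + 0 = 3)
O = -22/35 (O = -(-1)*(-3/(-5) - 5)/7 = -(-1)*(-3*(-1/5) - 5)/7 = -(-1)*(3/5 - 5)/7 = -(-1)*(-22)/(7*5) = -1/7*22/5 = -22/35 ≈ -0.62857)
Y(p, b) = -22*p/35 (Y(p, b) = p*(-22/35) = -22*p/35)
-354115 - Y(R, A(-24)) = -354115 - (-22)*3/35 = -354115 - 1*(-66/35) = -354115 + 66/35 = -12393959/35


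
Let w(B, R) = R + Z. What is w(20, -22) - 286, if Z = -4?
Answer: -312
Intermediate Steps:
w(B, R) = -4 + R (w(B, R) = R - 4 = -4 + R)
w(20, -22) - 286 = (-4 - 22) - 286 = -26 - 286 = -312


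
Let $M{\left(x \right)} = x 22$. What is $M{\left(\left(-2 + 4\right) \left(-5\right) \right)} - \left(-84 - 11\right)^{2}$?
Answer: $-9245$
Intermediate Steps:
$M{\left(x \right)} = 22 x$
$M{\left(\left(-2 + 4\right) \left(-5\right) \right)} - \left(-84 - 11\right)^{2} = 22 \left(-2 + 4\right) \left(-5\right) - \left(-84 - 11\right)^{2} = 22 \cdot 2 \left(-5\right) - \left(-95\right)^{2} = 22 \left(-10\right) - 9025 = -220 - 9025 = -9245$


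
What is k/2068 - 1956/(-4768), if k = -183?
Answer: 198279/616264 ≈ 0.32174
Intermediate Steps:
k/2068 - 1956/(-4768) = -183/2068 - 1956/(-4768) = -183*1/2068 - 1956*(-1/4768) = -183/2068 + 489/1192 = 198279/616264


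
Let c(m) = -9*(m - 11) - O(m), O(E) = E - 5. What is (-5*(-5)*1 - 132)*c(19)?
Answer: 9202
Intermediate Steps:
O(E) = -5 + E
c(m) = 104 - 10*m (c(m) = -9*(m - 11) - (-5 + m) = -9*(-11 + m) + (5 - m) = (99 - 9*m) + (5 - m) = 104 - 10*m)
(-5*(-5)*1 - 132)*c(19) = (-5*(-5)*1 - 132)*(104 - 10*19) = (25*1 - 132)*(104 - 190) = (25 - 132)*(-86) = -107*(-86) = 9202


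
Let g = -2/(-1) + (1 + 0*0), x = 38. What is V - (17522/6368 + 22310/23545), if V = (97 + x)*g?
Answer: 6016887123/14993456 ≈ 401.30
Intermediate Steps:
g = 3 (g = -1*(-2) + (1 + 0) = 2 + 1 = 3)
V = 405 (V = (97 + 38)*3 = 135*3 = 405)
V - (17522/6368 + 22310/23545) = 405 - (17522/6368 + 22310/23545) = 405 - (17522*(1/6368) + 22310*(1/23545)) = 405 - (8761/3184 + 4462/4709) = 405 - 1*55462557/14993456 = 405 - 55462557/14993456 = 6016887123/14993456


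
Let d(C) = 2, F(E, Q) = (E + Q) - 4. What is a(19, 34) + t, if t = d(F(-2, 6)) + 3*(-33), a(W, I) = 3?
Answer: -94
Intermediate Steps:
F(E, Q) = -4 + E + Q
t = -97 (t = 2 + 3*(-33) = 2 - 99 = -97)
a(19, 34) + t = 3 - 97 = -94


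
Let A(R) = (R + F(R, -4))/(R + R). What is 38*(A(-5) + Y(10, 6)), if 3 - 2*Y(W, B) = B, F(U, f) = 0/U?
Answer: -38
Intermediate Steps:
F(U, f) = 0
A(R) = ½ (A(R) = (R + 0)/(R + R) = R/((2*R)) = R*(1/(2*R)) = ½)
Y(W, B) = 3/2 - B/2
38*(A(-5) + Y(10, 6)) = 38*(½ + (3/2 - ½*6)) = 38*(½ + (3/2 - 3)) = 38*(½ - 3/2) = 38*(-1) = -38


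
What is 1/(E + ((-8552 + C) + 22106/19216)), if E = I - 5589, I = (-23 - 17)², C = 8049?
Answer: -9608/43148083 ≈ -0.00022268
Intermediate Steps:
I = 1600 (I = (-40)² = 1600)
E = -3989 (E = 1600 - 5589 = -3989)
1/(E + ((-8552 + C) + 22106/19216)) = 1/(-3989 + ((-8552 + 8049) + 22106/19216)) = 1/(-3989 + (-503 + 22106*(1/19216))) = 1/(-3989 + (-503 + 11053/9608)) = 1/(-3989 - 4821771/9608) = 1/(-43148083/9608) = -9608/43148083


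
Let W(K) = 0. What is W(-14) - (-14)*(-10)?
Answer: -140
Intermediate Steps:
W(-14) - (-14)*(-10) = 0 - (-14)*(-10) = 0 - 1*140 = 0 - 140 = -140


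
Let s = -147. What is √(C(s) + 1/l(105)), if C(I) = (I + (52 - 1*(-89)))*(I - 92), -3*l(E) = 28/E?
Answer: √5691/2 ≈ 37.719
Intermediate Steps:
l(E) = -28/(3*E)
C(I) = (-92 + I)*(141 + I) (C(I) = (I + (52 + 89))*(-92 + I) = (I + 141)*(-92 + I) = (141 + I)*(-92 + I) = (-92 + I)*(141 + I))
√(C(s) + 1/l(105)) = √((-12972 + (-147)² + 49*(-147)) + 1/(-28/3/105)) = √((-12972 + 21609 - 7203) + 1/(-28/3*1/105)) = √(1434 + 1/(-4/45)) = √(1434 - 45/4) = √(5691/4) = √5691/2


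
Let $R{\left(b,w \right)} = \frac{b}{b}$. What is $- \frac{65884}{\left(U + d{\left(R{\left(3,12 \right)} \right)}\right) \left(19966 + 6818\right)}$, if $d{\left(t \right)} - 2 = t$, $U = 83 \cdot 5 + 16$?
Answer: $- \frac{2353}{415152} \approx -0.0056678$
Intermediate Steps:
$U = 431$ ($U = 415 + 16 = 431$)
$R{\left(b,w \right)} = 1$
$d{\left(t \right)} = 2 + t$
$- \frac{65884}{\left(U + d{\left(R{\left(3,12 \right)} \right)}\right) \left(19966 + 6818\right)} = - \frac{65884}{\left(431 + \left(2 + 1\right)\right) \left(19966 + 6818\right)} = - \frac{65884}{\left(431 + 3\right) 26784} = - \frac{65884}{434 \cdot 26784} = - \frac{65884}{11624256} = \left(-65884\right) \frac{1}{11624256} = - \frac{2353}{415152}$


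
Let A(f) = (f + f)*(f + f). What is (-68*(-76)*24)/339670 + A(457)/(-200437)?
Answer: -129449178668/34041217895 ≈ -3.8027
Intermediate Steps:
A(f) = 4*f**2 (A(f) = (2*f)*(2*f) = 4*f**2)
(-68*(-76)*24)/339670 + A(457)/(-200437) = (-68*(-76)*24)/339670 + (4*457**2)/(-200437) = (5168*24)*(1/339670) + (4*208849)*(-1/200437) = 124032*(1/339670) + 835396*(-1/200437) = 62016/169835 - 835396/200437 = -129449178668/34041217895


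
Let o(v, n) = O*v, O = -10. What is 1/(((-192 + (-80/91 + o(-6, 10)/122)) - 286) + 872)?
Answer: 5551/2184944 ≈ 0.0025406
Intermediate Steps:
o(v, n) = -10*v
1/(((-192 + (-80/91 + o(-6, 10)/122)) - 286) + 872) = 1/(((-192 + (-80/91 - 10*(-6)/122)) - 286) + 872) = 1/(((-192 + (-80*1/91 + 60*(1/122))) - 286) + 872) = 1/(((-192 + (-80/91 + 30/61)) - 286) + 872) = 1/(((-192 - 2150/5551) - 286) + 872) = 1/((-1067942/5551 - 286) + 872) = 1/(-2655528/5551 + 872) = 1/(2184944/5551) = 5551/2184944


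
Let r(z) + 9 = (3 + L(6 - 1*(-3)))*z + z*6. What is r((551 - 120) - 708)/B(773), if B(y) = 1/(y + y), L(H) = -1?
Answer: -3439850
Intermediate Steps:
r(z) = -9 + 8*z (r(z) = -9 + ((3 - 1)*z + z*6) = -9 + (2*z + 6*z) = -9 + 8*z)
B(y) = 1/(2*y)
r((551 - 120) - 708)/B(773) = (-9 + 8*((551 - 120) - 708))/(((½)/773)) = (-9 + 8*(431 - 708))/(((½)*(1/773))) = (-9 + 8*(-277))/(1/1546) = (-9 - 2216)*1546 = -2225*1546 = -3439850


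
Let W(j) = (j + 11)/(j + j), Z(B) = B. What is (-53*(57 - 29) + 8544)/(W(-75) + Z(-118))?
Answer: -264750/4409 ≈ -60.048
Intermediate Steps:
W(j) = (11 + j)/(2*j) (W(j) = (11 + j)/((2*j)) = (11 + j)*(1/(2*j)) = (11 + j)/(2*j))
(-53*(57 - 29) + 8544)/(W(-75) + Z(-118)) = (-53*(57 - 29) + 8544)/((½)*(11 - 75)/(-75) - 118) = (-53*28 + 8544)/((½)*(-1/75)*(-64) - 118) = (-1484 + 8544)/(32/75 - 118) = 7060/(-8818/75) = 7060*(-75/8818) = -264750/4409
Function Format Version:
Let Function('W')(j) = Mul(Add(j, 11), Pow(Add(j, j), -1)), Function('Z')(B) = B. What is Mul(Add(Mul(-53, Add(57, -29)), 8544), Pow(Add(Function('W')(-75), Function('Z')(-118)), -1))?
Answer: Rational(-264750, 4409) ≈ -60.048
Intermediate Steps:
Function('W')(j) = Mul(Rational(1, 2), Pow(j, -1), Add(11, j)) (Function('W')(j) = Mul(Add(11, j), Pow(Mul(2, j), -1)) = Mul(Add(11, j), Mul(Rational(1, 2), Pow(j, -1))) = Mul(Rational(1, 2), Pow(j, -1), Add(11, j)))
Mul(Add(Mul(-53, Add(57, -29)), 8544), Pow(Add(Function('W')(-75), Function('Z')(-118)), -1)) = Mul(Add(Mul(-53, Add(57, -29)), 8544), Pow(Add(Mul(Rational(1, 2), Pow(-75, -1), Add(11, -75)), -118), -1)) = Mul(Add(Mul(-53, 28), 8544), Pow(Add(Mul(Rational(1, 2), Rational(-1, 75), -64), -118), -1)) = Mul(Add(-1484, 8544), Pow(Add(Rational(32, 75), -118), -1)) = Mul(7060, Pow(Rational(-8818, 75), -1)) = Mul(7060, Rational(-75, 8818)) = Rational(-264750, 4409)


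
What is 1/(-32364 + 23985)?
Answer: -1/8379 ≈ -0.00011935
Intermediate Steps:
1/(-32364 + 23985) = 1/(-8379) = -1/8379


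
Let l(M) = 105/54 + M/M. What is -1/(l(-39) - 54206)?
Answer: 18/975655 ≈ 1.8449e-5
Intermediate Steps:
l(M) = 53/18 (l(M) = 105*(1/54) + 1 = 35/18 + 1 = 53/18)
-1/(l(-39) - 54206) = -1/(53/18 - 54206) = -1/(-975655/18) = -1*(-18/975655) = 18/975655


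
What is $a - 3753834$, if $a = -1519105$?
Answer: $-5272939$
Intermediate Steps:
$a - 3753834 = -1519105 - 3753834 = -5272939$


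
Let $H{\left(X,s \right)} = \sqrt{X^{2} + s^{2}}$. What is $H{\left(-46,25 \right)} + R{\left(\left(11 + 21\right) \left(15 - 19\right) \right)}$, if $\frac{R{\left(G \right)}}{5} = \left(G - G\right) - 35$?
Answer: $-175 + \sqrt{2741} \approx -122.65$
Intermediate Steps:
$R{\left(G \right)} = -175$ ($R{\left(G \right)} = 5 \left(\left(G - G\right) - 35\right) = 5 \left(0 - 35\right) = 5 \left(-35\right) = -175$)
$H{\left(-46,25 \right)} + R{\left(\left(11 + 21\right) \left(15 - 19\right) \right)} = \sqrt{\left(-46\right)^{2} + 25^{2}} - 175 = \sqrt{2116 + 625} - 175 = \sqrt{2741} - 175 = -175 + \sqrt{2741}$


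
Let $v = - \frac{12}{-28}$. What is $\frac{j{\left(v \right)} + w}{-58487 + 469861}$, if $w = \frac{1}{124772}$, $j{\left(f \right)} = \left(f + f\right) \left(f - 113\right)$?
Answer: $- \frac{589921967}{2515069879672} \approx -0.00023455$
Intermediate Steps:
$v = \frac{3}{7}$ ($v = \left(-12\right) \left(- \frac{1}{28}\right) = \frac{3}{7} \approx 0.42857$)
$j{\left(f \right)} = 2 f \left(-113 + f\right)$
$w = \frac{1}{124772} \approx 8.0146 \cdot 10^{-6}$
$\frac{j{\left(v \right)} + w}{-58487 + 469861} = \frac{2 \cdot \frac{3}{7} \left(-113 + \frac{3}{7}\right) + \frac{1}{124772}}{-58487 + 469861} = \frac{2 \cdot \frac{3}{7} \left(- \frac{788}{7}\right) + \frac{1}{124772}}{411374} = \left(- \frac{4728}{49} + \frac{1}{124772}\right) \frac{1}{411374} = \left(- \frac{589921967}{6113828}\right) \frac{1}{411374} = - \frac{589921967}{2515069879672}$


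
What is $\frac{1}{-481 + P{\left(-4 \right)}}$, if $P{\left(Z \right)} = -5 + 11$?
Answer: $- \frac{1}{475} \approx -0.0021053$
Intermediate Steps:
$P{\left(Z \right)} = 6$
$\frac{1}{-481 + P{\left(-4 \right)}} = \frac{1}{-481 + 6} = \frac{1}{-475} = - \frac{1}{475}$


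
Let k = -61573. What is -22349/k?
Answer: 22349/61573 ≈ 0.36297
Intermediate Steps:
-22349/k = -22349/(-61573) = -22349*(-1/61573) = 22349/61573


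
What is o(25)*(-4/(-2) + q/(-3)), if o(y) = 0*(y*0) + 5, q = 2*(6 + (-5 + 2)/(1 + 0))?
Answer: 0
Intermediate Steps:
q = 6 (q = 2*(6 - 3/1) = 2*(6 - 3*1) = 2*(6 - 3) = 2*3 = 6)
o(y) = 5 (o(y) = 0*0 + 5 = 0 + 5 = 5)
o(25)*(-4/(-2) + q/(-3)) = 5*(-4/(-2) + 6/(-3)) = 5*(-4*(-1/2) + 6*(-1/3)) = 5*(2 - 2) = 5*0 = 0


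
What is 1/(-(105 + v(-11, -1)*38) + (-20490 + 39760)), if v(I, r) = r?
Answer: 1/19203 ≈ 5.2075e-5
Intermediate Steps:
1/(-(105 + v(-11, -1)*38) + (-20490 + 39760)) = 1/(-(105 - 1*38) + (-20490 + 39760)) = 1/(-(105 - 38) + 19270) = 1/(-1*67 + 19270) = 1/(-67 + 19270) = 1/19203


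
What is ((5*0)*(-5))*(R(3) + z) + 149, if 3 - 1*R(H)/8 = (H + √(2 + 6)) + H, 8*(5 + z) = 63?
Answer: 149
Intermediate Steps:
z = 23/8 (z = -5 + (⅛)*63 = -5 + 63/8 = 23/8 ≈ 2.8750)
R(H) = 24 - 16*H - 16*√2 (R(H) = 24 - 8*((H + √(2 + 6)) + H) = 24 - 8*((H + √8) + H) = 24 - 8*((H + 2*√2) + H) = 24 - 8*(2*H + 2*√2) = 24 + (-16*H - 16*√2) = 24 - 16*H - 16*√2)
((5*0)*(-5))*(R(3) + z) + 149 = ((5*0)*(-5))*((24 - 16*3 - 16*√2) + 23/8) + 149 = (0*(-5))*((24 - 48 - 16*√2) + 23/8) + 149 = 0*((-24 - 16*√2) + 23/8) + 149 = 0*(-169/8 - 16*√2) + 149 = 0 + 149 = 149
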